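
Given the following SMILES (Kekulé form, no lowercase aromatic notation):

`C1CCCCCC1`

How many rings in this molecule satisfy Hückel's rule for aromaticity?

0

The SMILES encodes a seven-membered saturated carbon ring.
The 7-membered ring has only sp³ atoms, so it is not fully conjugated — not aromatic (cycloheptane).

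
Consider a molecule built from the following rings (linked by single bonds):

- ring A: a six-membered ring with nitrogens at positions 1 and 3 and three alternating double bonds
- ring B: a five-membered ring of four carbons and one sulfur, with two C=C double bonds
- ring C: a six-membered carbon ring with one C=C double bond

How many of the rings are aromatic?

Ring A is planar and fully conjugated; 3 ring double bonds give 6 π electrons. 6 = 4(1)+2, so ring A is aromatic (pyrimidine).
Ring B has a continuous p-orbital overlap around the ring; 2 ring double bonds (4 π electrons) plus a heteroatom lone pair (2) give 6 π electrons. Since 6 = 4n+2 (n=1), ring B is aromatic (thiophene).
Ring C has four sp³ carbons, so it is not fully conjugated — not aromatic (cyclohexene).
Aromatic: A, B. Total: 2.

2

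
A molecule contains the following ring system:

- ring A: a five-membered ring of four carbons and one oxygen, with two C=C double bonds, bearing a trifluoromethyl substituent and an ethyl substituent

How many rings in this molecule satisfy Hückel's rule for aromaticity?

Ring A has a continuous p-orbital overlap around the ring; 2 ring double bonds (4 π electrons) plus a heteroatom lone pair (2) give 6 π electrons. 6 = 4(1)+2, so ring A is aromatic (furan).

1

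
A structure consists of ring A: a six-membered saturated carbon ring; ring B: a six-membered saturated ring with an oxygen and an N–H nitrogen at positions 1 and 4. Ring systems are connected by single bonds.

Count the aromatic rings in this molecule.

Ring A has only sp³ atoms, so it is not fully conjugated — not aromatic (cyclohexane).
Ring B has only sp³ atoms, so it is not fully conjugated — not aromatic (morpholine).
No ring is aromatic. Total: 0.

0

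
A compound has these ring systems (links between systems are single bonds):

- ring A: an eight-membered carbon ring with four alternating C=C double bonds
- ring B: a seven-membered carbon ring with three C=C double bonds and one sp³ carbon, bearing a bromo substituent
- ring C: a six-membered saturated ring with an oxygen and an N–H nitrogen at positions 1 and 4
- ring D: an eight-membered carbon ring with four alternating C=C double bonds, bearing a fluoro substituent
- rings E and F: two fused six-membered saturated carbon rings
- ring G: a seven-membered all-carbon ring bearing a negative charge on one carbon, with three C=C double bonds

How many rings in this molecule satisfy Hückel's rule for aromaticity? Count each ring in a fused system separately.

0

Ring A has only sp² ring atoms; a planar conformation would have a fully conjugated π system of 8 electrons. But 8 = 4(2), which is 4n not 4n+2, so ring A is not aromatic (cyclooctatetraene) — cyclooctatetraene distorts into a non-planar tub to avoid antiaromaticity.
Ring B has one sp³ carbon, so it is not fully conjugated — not aromatic (cycloheptatriene).
Ring C has only sp³ atoms, so it is not fully conjugated — not aromatic (morpholine).
Ring D has only sp² ring atoms; a planar conformation would have a fully conjugated π system of 8 electrons. But 8 = 4(2), which is 4n not 4n+2, so ring D is not aromatic (cyclooctatetraene) — cyclooctatetraene distorts into a non-planar tub to avoid antiaromaticity.
Ring E has only sp³ atoms, so it is not fully conjugated — not aromatic (cyclohexane ring).
Ring F has only sp³ atoms, so it is not fully conjugated — not aromatic (cyclohexane ring).
Ring G has only sp² ring atoms; a planar conformation would have a fully conjugated π system of 8 electrons. But 8 = 4(2), which is 4n not 4n+2, so ring G is not aromatic (cycloheptatrienyl anion).
No ring is aromatic. Total: 0.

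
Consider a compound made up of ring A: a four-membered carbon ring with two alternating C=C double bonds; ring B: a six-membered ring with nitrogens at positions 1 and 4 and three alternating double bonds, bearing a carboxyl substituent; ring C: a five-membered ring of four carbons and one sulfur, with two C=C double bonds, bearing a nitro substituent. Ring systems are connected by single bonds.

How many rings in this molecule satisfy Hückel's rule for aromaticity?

Ring A has only sp² ring atoms; a planar conformation would have a fully conjugated π system of 4 electrons. But 4 = 4(1), which is 4n not 4n+2, so ring A is not aromatic (cyclobutadiene) — cyclobutadiene is antiaromatic and distorts to a rectangle.
Ring B is planar and fully conjugated; 3 ring double bonds give 6 π electrons. Since 6 = 4n+2 (n=1), ring B is aromatic (pyrazine).
Ring C is fully conjugated (every ring atom contributes a p orbital); 2 ring double bonds (4 π electrons) plus a heteroatom lone pair (2) give 6 π electrons. That satisfies 4n+2 with n=1, so ring C is aromatic (thiophene).
Aromatic: B, C. Total: 2.

2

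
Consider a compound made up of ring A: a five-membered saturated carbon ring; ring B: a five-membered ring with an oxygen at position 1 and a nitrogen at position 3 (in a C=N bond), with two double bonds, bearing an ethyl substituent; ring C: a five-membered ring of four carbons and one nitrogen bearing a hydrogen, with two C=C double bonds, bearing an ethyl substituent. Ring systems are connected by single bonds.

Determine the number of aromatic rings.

Ring A has only sp³ atoms, so it is not fully conjugated — not aromatic (cyclopentane).
Ring B is fully conjugated (every ring atom contributes a p orbital); 2 ring double bonds (4 π electrons) plus a heteroatom lone pair (2) give 6 π electrons. Since 6 = 4n+2 (n=1), ring B is aromatic (oxazole).
Ring C has a continuous p-orbital overlap around the ring; 2 ring double bonds (4 π electrons) plus a heteroatom lone pair (2) give 6 π electrons. Since 6 = 4n+2 (n=1), ring C is aromatic (pyrrole).
Aromatic: B, C. Total: 2.

2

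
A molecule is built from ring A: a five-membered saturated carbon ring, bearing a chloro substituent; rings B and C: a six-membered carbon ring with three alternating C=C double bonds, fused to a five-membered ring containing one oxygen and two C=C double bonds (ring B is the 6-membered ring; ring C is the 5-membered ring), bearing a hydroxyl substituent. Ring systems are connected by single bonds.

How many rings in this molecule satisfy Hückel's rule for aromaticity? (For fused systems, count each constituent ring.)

2

Ring A has only sp³ atoms, so it is not fully conjugated — not aromatic (cyclopentane).
Rings B and C form a fused bicyclic system (with one oxygen) with 9 sp² atoms and 10 π electrons from ring double bonds plus a heteroatom lone pair. 10 = 4(2)+2, so the system is aromatic and both rings count as aromatic (benzofuran).
Aromatic: B, C. Total: 2.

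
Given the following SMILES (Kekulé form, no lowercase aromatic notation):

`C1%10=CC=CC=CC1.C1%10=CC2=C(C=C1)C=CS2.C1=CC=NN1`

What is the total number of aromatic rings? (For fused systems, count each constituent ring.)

The SMILES encodes a seven-membered carbon ring with three C=C double bonds and one sp³ carbon; a six-membered carbon ring with three alternating C=C double bonds, fused to a five-membered ring containing one sulfur and two C=C double bonds; a five-membered ring with two adjacent nitrogens (one bearing H, one in a double bond) and two double bonds.
The 7-membered ring has one sp³ carbon, so it is not fully conjugated — not aromatic (cycloheptatriene).
The fused 6/5-membered bicyclic (with one sulfur) is a single π system with 9 sp² atoms and 10 π electrons from ring double bonds plus a heteroatom lone pair. 10 = 4(2)+2, so the system is aromatic and both rings count as aromatic (benzothiophene).
The 5-membered ring with two adjacent nitrogens (one N–H, one =N–) has a continuous p-orbital overlap around the ring; 2 ring double bonds (4 π electrons) plus a heteroatom lone pair (2) give 6 π electrons. That satisfies 4n+2 with n=1, so it is aromatic (pyrazole).
3 of the 4 rings are aromatic. Total: 3.

3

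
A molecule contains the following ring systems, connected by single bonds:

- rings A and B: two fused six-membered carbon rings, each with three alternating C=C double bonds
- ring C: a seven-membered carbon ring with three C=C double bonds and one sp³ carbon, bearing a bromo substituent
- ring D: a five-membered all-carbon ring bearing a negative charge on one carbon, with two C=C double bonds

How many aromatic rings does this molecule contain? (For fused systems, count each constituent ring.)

Rings A and B form a fused bicyclic system with 10 sp² atoms and 10 π electrons from ring double bonds. 10 = 4(2)+2, so the system is aromatic and both rings count as aromatic (naphthalene).
Ring C has one sp³ carbon, so it is not fully conjugated — not aromatic (cycloheptatriene).
Ring D is fully conjugated (every ring atom contributes a p orbital); 2 ring double bonds (4 π electrons) plus the carbanion lone pair (2) give 6 π electrons. Since 6 = 4n+2 (n=1), ring D is aromatic (cyclopentadienyl anion).
Aromatic: A, B, D. Total: 3.

3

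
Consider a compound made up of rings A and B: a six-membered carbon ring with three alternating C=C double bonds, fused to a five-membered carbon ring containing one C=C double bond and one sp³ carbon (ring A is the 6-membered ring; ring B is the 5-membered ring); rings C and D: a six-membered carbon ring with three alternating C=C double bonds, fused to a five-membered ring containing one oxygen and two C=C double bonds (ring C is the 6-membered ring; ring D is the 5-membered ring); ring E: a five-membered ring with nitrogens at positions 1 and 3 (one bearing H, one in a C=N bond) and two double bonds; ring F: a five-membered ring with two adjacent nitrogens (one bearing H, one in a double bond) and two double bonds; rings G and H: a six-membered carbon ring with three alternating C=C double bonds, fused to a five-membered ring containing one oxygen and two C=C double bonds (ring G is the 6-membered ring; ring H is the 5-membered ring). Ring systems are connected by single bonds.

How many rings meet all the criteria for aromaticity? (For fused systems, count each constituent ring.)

Ring A is planar and fully conjugated; 3 ring double bonds give 6 π electrons. That satisfies 4n+2 with n=1, so ring A is aromatic (benzene ring).
Ring B has one sp³ carbon, so it is not fully conjugated — not aromatic (cyclopentene ring).
Rings C and D form a fused bicyclic system (with one oxygen) with 9 sp² atoms and 10 π electrons from ring double bonds plus a heteroatom lone pair. 10 = 4(2)+2, so the system is aromatic and both rings count as aromatic (benzofuran).
Ring E is planar and fully conjugated; 2 ring double bonds (4 π electrons) plus a heteroatom lone pair (2) give 6 π electrons. 6 = 4(1)+2, so ring E is aromatic (imidazole).
Ring F has a continuous p-orbital overlap around the ring; 2 ring double bonds (4 π electrons) plus a heteroatom lone pair (2) give 6 π electrons. That satisfies 4n+2 with n=1, so ring F is aromatic (pyrazole).
Rings G and H form a fused bicyclic system (with one oxygen) with 9 sp² atoms and 10 π electrons from ring double bonds plus a heteroatom lone pair. 10 = 4(2)+2, so the system is aromatic and both rings count as aromatic (benzofuran).
Aromatic: A, C, D, E, F, G, H. Total: 7.

7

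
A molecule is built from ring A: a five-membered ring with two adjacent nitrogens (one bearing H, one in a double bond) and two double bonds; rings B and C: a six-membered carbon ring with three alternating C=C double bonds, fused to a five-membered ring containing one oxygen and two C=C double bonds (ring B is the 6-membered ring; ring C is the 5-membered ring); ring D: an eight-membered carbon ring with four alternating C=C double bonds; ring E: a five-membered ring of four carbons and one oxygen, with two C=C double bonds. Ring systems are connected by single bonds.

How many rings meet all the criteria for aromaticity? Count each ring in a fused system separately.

4

Ring A is fully conjugated (every ring atom contributes a p orbital); 2 ring double bonds (4 π electrons) plus a heteroatom lone pair (2) give 6 π electrons. Since 6 = 4n+2 (n=1), ring A is aromatic (pyrazole).
Rings B and C form a fused bicyclic system (with one oxygen) with 9 sp² atoms and 10 π electrons from ring double bonds plus a heteroatom lone pair. 10 = 4(2)+2, so the system is aromatic and both rings count as aromatic (benzofuran).
Ring D has only sp² ring atoms; a planar conformation would have a fully conjugated π system of 8 electrons. But 8 = 4(2), which is 4n not 4n+2, so ring D is not aromatic (cyclooctatetraene) — cyclooctatetraene distorts into a non-planar tub to avoid antiaromaticity.
Ring E is fully conjugated (every ring atom contributes a p orbital); 2 ring double bonds (4 π electrons) plus a heteroatom lone pair (2) give 6 π electrons. Since 6 = 4n+2 (n=1), ring E is aromatic (furan).
Aromatic: A, B, C, E. Total: 4.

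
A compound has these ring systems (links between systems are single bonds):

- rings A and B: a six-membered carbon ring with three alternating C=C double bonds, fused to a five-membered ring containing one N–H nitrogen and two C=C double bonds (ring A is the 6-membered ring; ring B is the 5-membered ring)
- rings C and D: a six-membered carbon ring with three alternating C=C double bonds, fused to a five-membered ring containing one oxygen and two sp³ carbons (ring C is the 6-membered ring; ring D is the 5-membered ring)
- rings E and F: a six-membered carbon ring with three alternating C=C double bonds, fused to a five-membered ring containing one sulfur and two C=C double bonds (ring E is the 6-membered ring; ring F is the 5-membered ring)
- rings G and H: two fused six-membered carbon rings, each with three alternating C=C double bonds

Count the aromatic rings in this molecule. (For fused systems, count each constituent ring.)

7

Rings A and B form a fused bicyclic system (with one N–H) with 9 sp² atoms and 10 π electrons from ring double bonds plus a heteroatom lone pair. 10 = 4(2)+2, so the system is aromatic and both rings count as aromatic (indole).
Ring C is fully conjugated (every ring atom contributes a p orbital); 3 ring double bonds give 6 π electrons. That satisfies 4n+2 with n=1, so ring C is aromatic (benzene ring).
Ring D has two sp³ carbons, so it is not fully conjugated — not aromatic (oxolane ring).
Rings E and F form a fused bicyclic system (with one sulfur) with 9 sp² atoms and 10 π electrons from ring double bonds plus a heteroatom lone pair. 10 = 4(2)+2, so the system is aromatic and both rings count as aromatic (benzothiophene).
Rings G and H form a fused bicyclic system with 10 sp² atoms and 10 π electrons from ring double bonds. 10 = 4(2)+2, so the system is aromatic and both rings count as aromatic (naphthalene).
Aromatic: A, B, C, E, F, G, H. Total: 7.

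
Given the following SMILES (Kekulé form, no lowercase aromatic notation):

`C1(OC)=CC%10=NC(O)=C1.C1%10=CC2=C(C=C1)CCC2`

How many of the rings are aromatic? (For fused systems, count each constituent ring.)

2

The SMILES encodes a six-membered ring of five carbons and one nitrogen with three alternating double bonds; a six-membered carbon ring with three alternating C=C double bonds, fused to a saturated five-membered carbon ring.
The 6-membered ring with one nitrogen is fully conjugated (every ring atom contributes a p orbital); 3 ring double bonds give 6 π electrons. Since 6 = 4n+2 (n=1), it is aromatic (pyridine).
The 6-membered ring is fully conjugated (every ring atom contributes a p orbital); 3 ring double bonds give 6 π electrons. 6 = 4(1)+2, so it is aromatic (benzene ring).
The 5-membered ring has three sp³ carbons, so it is not fully conjugated — not aromatic (cyclopentane ring).
2 of the 3 rings are aromatic. Total: 2.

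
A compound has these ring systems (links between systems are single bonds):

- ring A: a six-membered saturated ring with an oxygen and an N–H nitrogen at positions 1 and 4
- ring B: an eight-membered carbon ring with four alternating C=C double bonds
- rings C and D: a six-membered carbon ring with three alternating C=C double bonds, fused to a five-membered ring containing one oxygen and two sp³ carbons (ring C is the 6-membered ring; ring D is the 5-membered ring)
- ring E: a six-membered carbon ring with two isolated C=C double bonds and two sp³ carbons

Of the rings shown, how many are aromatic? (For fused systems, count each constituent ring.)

Ring A has only sp³ atoms, so it is not fully conjugated — not aromatic (morpholine).
Ring B has only sp² ring atoms; a planar conformation would have a fully conjugated π system of 8 electrons. But 8 = 4(2), which is 4n not 4n+2, so ring B is not aromatic (cyclooctatetraene) — cyclooctatetraene distorts into a non-planar tub to avoid antiaromaticity.
Ring C is planar and fully conjugated; 3 ring double bonds give 6 π electrons. Since 6 = 4n+2 (n=1), ring C is aromatic (benzene ring).
Ring D has two sp³ carbons, so it is not fully conjugated — not aromatic (oxolane ring).
Ring E has two sp³ carbons, so it is not fully conjugated — not aromatic (1,4-cyclohexadiene).
Aromatic: C. Total: 1.

1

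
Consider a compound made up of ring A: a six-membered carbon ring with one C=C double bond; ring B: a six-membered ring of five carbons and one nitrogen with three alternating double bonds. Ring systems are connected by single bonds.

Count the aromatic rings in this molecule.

Ring A has four sp³ carbons, so it is not fully conjugated — not aromatic (cyclohexene).
Ring B is fully conjugated (every ring atom contributes a p orbital); 3 ring double bonds give 6 π electrons. That satisfies 4n+2 with n=1, so ring B is aromatic (pyridine).
Aromatic: B. Total: 1.

1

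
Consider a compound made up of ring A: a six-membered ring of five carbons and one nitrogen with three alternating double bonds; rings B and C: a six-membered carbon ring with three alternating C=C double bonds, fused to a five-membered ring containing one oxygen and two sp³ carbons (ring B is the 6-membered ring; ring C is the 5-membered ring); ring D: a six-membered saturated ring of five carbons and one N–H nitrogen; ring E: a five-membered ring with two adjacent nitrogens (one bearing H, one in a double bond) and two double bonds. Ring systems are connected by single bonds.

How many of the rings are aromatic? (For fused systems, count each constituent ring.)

Ring A is fully conjugated (every ring atom contributes a p orbital); 3 ring double bonds give 6 π electrons. 6 = 4(1)+2, so ring A is aromatic (pyridine).
Ring B has a continuous p-orbital overlap around the ring; 3 ring double bonds give 6 π electrons. Since 6 = 4n+2 (n=1), ring B is aromatic (benzene ring).
Ring C has two sp³ carbons, so it is not fully conjugated — not aromatic (oxolane ring).
Ring D has only sp³ atoms, so it is not fully conjugated — not aromatic (piperidine).
Ring E has a continuous p-orbital overlap around the ring; 2 ring double bonds (4 π electrons) plus a heteroatom lone pair (2) give 6 π electrons. Since 6 = 4n+2 (n=1), ring E is aromatic (pyrazole).
Aromatic: A, B, E. Total: 3.

3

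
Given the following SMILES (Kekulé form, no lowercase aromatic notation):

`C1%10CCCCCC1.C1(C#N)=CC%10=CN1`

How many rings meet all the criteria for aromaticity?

The SMILES encodes a seven-membered saturated carbon ring; a five-membered ring of four carbons and one nitrogen bearing a hydrogen, with two C=C double bonds.
The 7-membered ring has only sp³ atoms, so it is not fully conjugated — not aromatic (cycloheptane).
The 5-membered ring with one N–H is fully conjugated (every ring atom contributes a p orbital); 2 ring double bonds (4 π electrons) plus a heteroatom lone pair (2) give 6 π electrons. That satisfies 4n+2 with n=1, so it is aromatic (pyrrole).
1 of the 2 rings is aromatic. Total: 1.

1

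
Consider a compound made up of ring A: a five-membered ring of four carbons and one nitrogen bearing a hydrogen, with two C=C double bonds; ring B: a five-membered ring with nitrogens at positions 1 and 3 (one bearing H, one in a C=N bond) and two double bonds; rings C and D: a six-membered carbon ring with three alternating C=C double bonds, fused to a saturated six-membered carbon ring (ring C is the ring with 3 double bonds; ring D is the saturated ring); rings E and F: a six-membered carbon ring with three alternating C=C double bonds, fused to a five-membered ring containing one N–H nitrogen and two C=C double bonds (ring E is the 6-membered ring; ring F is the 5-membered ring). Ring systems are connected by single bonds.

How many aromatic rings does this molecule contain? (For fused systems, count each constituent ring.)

Ring A is planar and fully conjugated; 2 ring double bonds (4 π electrons) plus a heteroatom lone pair (2) give 6 π electrons. 6 = 4(1)+2, so ring A is aromatic (pyrrole).
Ring B is planar and fully conjugated; 2 ring double bonds (4 π electrons) plus a heteroatom lone pair (2) give 6 π electrons. 6 = 4(1)+2, so ring B is aromatic (imidazole).
Ring C is planar and fully conjugated; 3 ring double bonds give 6 π electrons. That satisfies 4n+2 with n=1, so ring C is aromatic (benzene ring).
Ring D has four sp³ carbons, so it is not fully conjugated — not aromatic (cyclohexane ring).
Rings E and F form a fused bicyclic system (with one N–H) with 9 sp² atoms and 10 π electrons from ring double bonds plus a heteroatom lone pair. 10 = 4(2)+2, so the system is aromatic and both rings count as aromatic (indole).
Aromatic: A, B, C, E, F. Total: 5.

5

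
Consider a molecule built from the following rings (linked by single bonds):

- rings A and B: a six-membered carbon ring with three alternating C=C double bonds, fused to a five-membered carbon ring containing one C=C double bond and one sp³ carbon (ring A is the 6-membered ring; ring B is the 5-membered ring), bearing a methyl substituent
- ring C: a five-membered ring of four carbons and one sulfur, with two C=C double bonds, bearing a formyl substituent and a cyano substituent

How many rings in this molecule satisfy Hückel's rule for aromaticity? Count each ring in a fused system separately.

2

Ring A is planar and fully conjugated; 3 ring double bonds give 6 π electrons. 6 = 4(1)+2, so ring A is aromatic (benzene ring).
Ring B has one sp³ carbon, so it is not fully conjugated — not aromatic (cyclopentene ring).
Ring C is fully conjugated (every ring atom contributes a p orbital); 2 ring double bonds (4 π electrons) plus a heteroatom lone pair (2) give 6 π electrons. Since 6 = 4n+2 (n=1), ring C is aromatic (thiophene).
Aromatic: A, C. Total: 2.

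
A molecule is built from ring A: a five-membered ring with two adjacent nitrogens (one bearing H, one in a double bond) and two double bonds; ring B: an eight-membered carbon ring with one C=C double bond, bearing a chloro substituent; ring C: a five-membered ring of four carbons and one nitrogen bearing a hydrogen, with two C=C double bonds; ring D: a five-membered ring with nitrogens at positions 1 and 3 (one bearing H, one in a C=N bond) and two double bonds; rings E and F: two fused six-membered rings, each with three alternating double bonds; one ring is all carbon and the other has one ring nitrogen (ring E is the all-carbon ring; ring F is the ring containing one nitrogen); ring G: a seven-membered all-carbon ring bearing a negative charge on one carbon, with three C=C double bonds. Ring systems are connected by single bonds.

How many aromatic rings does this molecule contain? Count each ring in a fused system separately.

Ring A is fully conjugated (every ring atom contributes a p orbital); 2 ring double bonds (4 π electrons) plus a heteroatom lone pair (2) give 6 π electrons. 6 = 4(1)+2, so ring A is aromatic (pyrazole).
Ring B has six sp³ carbons, so it is not fully conjugated — not aromatic (cyclooctene).
Ring C is planar and fully conjugated; 2 ring double bonds (4 π electrons) plus a heteroatom lone pair (2) give 6 π electrons. That satisfies 4n+2 with n=1, so ring C is aromatic (pyrrole).
Ring D is planar and fully conjugated; 2 ring double bonds (4 π electrons) plus a heteroatom lone pair (2) give 6 π electrons. 6 = 4(1)+2, so ring D is aromatic (imidazole).
Rings E and F form a fused bicyclic system (with one nitrogen) with 10 sp² atoms and 10 π electrons from ring double bonds. 10 = 4(2)+2, so the system is aromatic and both rings count as aromatic (quinoline).
Ring G has only sp² ring atoms; a planar conformation would have a fully conjugated π system of 8 electrons. But 8 = 4(2), which is 4n not 4n+2, so ring G is not aromatic (cycloheptatrienyl anion).
Aromatic: A, C, D, E, F. Total: 5.

5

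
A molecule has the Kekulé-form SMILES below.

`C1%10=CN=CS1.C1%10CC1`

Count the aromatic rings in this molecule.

1

The SMILES encodes a five-membered ring with a sulfur at position 1 and a nitrogen at position 3 (in a C=N bond), with two double bonds; a three-membered saturated carbon ring.
The 5-membered ring with one sulfur and one =N– is fully conjugated (every ring atom contributes a p orbital); 2 ring double bonds (4 π electrons) plus a heteroatom lone pair (2) give 6 π electrons. 6 = 4(1)+2, so it is aromatic (thiazole).
The 3-membered ring has only sp³ atoms, so it is not fully conjugated — not aromatic (cyclopropane).
1 of the 2 rings is aromatic. Total: 1.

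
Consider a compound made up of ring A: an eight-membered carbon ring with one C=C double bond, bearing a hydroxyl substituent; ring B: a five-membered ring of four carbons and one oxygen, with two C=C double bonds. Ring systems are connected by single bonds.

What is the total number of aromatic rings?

1

Ring A has six sp³ carbons, so it is not fully conjugated — not aromatic (cyclooctene).
Ring B is planar and fully conjugated; 2 ring double bonds (4 π electrons) plus a heteroatom lone pair (2) give 6 π electrons. That satisfies 4n+2 with n=1, so ring B is aromatic (furan).
Aromatic: B. Total: 1.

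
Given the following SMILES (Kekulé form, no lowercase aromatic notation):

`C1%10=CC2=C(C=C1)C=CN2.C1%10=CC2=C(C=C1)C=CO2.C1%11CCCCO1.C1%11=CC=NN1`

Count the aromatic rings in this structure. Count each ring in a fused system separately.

The SMILES encodes a six-membered carbon ring with three alternating C=C double bonds, fused to a five-membered ring containing one N–H nitrogen and two C=C double bonds; a six-membered carbon ring with three alternating C=C double bonds, fused to a five-membered ring containing one oxygen and two C=C double bonds; a six-membered saturated ring of five carbons and one oxygen; a five-membered ring with two adjacent nitrogens (one bearing H, one in a double bond) and two double bonds.
The fused 6/5-membered bicyclic (with one N–H) is a single π system with 9 sp² atoms and 10 π electrons from ring double bonds plus a heteroatom lone pair. 10 = 4(2)+2, so the system is aromatic and both rings count as aromatic (indole).
The fused 6/5-membered bicyclic (with one oxygen) is a single π system with 9 sp² atoms and 10 π electrons from ring double bonds plus a heteroatom lone pair. 10 = 4(2)+2, so the system is aromatic and both rings count as aromatic (benzofuran).
The 6-membered ring with one oxygen has only sp³ atoms, so it is not fully conjugated — not aromatic (tetrahydropyran).
The 5-membered ring with two adjacent nitrogens (one N–H, one =N–) is fully conjugated (every ring atom contributes a p orbital); 2 ring double bonds (4 π electrons) plus a heteroatom lone pair (2) give 6 π electrons. That satisfies 4n+2 with n=1, so it is aromatic (pyrazole).
5 of the 6 rings are aromatic. Total: 5.

5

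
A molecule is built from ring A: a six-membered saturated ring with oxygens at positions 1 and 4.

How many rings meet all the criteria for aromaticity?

Ring A has only sp³ atoms, so it is not fully conjugated — not aromatic (1,4-dioxane).

0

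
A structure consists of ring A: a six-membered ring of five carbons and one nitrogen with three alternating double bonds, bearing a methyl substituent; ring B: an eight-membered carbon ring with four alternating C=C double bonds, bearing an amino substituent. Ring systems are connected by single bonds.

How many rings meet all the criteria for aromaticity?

Ring A has a continuous p-orbital overlap around the ring; 3 ring double bonds give 6 π electrons. Since 6 = 4n+2 (n=1), ring A is aromatic (pyridine).
Ring B has only sp² ring atoms; a planar conformation would have a fully conjugated π system of 8 electrons. But 8 = 4(2), which is 4n not 4n+2, so ring B is not aromatic (cyclooctatetraene) — cyclooctatetraene distorts into a non-planar tub to avoid antiaromaticity.
Aromatic: A. Total: 1.

1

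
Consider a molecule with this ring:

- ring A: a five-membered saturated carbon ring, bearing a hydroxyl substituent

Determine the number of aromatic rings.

Ring A has only sp³ atoms, so it is not fully conjugated — not aromatic (cyclopentane).

0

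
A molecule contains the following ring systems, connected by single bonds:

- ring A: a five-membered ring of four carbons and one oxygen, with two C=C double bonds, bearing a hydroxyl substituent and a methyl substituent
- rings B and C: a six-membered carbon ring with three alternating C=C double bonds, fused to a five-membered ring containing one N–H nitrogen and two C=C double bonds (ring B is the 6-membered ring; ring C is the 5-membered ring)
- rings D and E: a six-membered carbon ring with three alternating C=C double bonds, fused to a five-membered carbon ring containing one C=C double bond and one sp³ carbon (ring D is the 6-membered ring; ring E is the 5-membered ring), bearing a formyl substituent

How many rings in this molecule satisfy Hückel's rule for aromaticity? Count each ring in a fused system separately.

Ring A has a continuous p-orbital overlap around the ring; 2 ring double bonds (4 π electrons) plus a heteroatom lone pair (2) give 6 π electrons. That satisfies 4n+2 with n=1, so ring A is aromatic (furan).
Rings B and C form a fused bicyclic system (with one N–H) with 9 sp² atoms and 10 π electrons from ring double bonds plus a heteroatom lone pair. 10 = 4(2)+2, so the system is aromatic and both rings count as aromatic (indole).
Ring D has a continuous p-orbital overlap around the ring; 3 ring double bonds give 6 π electrons. Since 6 = 4n+2 (n=1), ring D is aromatic (benzene ring).
Ring E has one sp³ carbon, so it is not fully conjugated — not aromatic (cyclopentene ring).
Aromatic: A, B, C, D. Total: 4.

4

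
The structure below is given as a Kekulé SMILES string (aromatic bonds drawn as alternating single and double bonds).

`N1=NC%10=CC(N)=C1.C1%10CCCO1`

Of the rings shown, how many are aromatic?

1

The SMILES encodes a six-membered ring with two adjacent nitrogens and three alternating double bonds; a five-membered saturated ring of four carbons and one oxygen.
The 6-membered ring with two nitrogens (1,2) is fully conjugated (every ring atom contributes a p orbital); 3 ring double bonds give 6 π electrons. 6 = 4(1)+2, so it is aromatic (pyridazine).
The 5-membered ring with one oxygen has only sp³ atoms, so it is not fully conjugated — not aromatic (tetrahydrofuran).
1 of the 2 rings is aromatic. Total: 1.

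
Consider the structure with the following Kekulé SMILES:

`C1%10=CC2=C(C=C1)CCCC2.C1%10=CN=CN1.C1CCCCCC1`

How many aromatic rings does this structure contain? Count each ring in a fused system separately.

2

The SMILES encodes a six-membered carbon ring with three alternating C=C double bonds, fused to a saturated six-membered carbon ring; a five-membered ring with nitrogens at positions 1 and 3 (one bearing H, one in a C=N bond) and two double bonds; a seven-membered saturated carbon ring.
The 6-membered ring has a continuous p-orbital overlap around the ring; 3 ring double bonds give 6 π electrons. That satisfies 4n+2 with n=1, so it is aromatic (benzene ring).
The second 6-membered ring has four sp³ carbons, so it is not fully conjugated — not aromatic (cyclohexane ring).
The 5-membered ring with two nitrogens (one N–H, one =N–) is fully conjugated (every ring atom contributes a p orbital); 2 ring double bonds (4 π electrons) plus a heteroatom lone pair (2) give 6 π electrons. Since 6 = 4n+2 (n=1), it is aromatic (imidazole).
The 7-membered ring has only sp³ atoms, so it is not fully conjugated — not aromatic (cycloheptane).
2 of the 4 rings are aromatic. Total: 2.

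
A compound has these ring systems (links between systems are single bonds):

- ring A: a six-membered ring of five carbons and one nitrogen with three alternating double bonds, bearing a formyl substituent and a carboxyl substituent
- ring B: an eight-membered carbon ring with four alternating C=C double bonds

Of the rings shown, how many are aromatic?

1

Ring A is planar and fully conjugated; 3 ring double bonds give 6 π electrons. That satisfies 4n+2 with n=1, so ring A is aromatic (pyridine).
Ring B has only sp² ring atoms; a planar conformation would have a fully conjugated π system of 8 electrons. But 8 = 4(2), which is 4n not 4n+2, so ring B is not aromatic (cyclooctatetraene) — cyclooctatetraene distorts into a non-planar tub to avoid antiaromaticity.
Aromatic: A. Total: 1.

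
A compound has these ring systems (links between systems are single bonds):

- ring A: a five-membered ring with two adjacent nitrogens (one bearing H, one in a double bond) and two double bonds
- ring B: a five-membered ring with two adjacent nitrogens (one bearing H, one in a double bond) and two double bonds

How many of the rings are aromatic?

Ring A has a continuous p-orbital overlap around the ring; 2 ring double bonds (4 π electrons) plus a heteroatom lone pair (2) give 6 π electrons. 6 = 4(1)+2, so ring A is aromatic (pyrazole).
Ring B is planar and fully conjugated; 2 ring double bonds (4 π electrons) plus a heteroatom lone pair (2) give 6 π electrons. 6 = 4(1)+2, so ring B is aromatic (pyrazole).
Aromatic: A, B. Total: 2.

2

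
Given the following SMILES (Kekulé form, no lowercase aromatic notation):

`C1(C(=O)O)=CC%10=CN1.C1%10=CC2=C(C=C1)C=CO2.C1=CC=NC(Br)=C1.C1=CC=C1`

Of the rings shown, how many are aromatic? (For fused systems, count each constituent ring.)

4

The SMILES encodes a five-membered ring of four carbons and one nitrogen bearing a hydrogen, with two C=C double bonds; a six-membered carbon ring with three alternating C=C double bonds, fused to a five-membered ring containing one oxygen and two C=C double bonds; a six-membered ring of five carbons and one nitrogen with three alternating double bonds; a four-membered carbon ring with two alternating C=C double bonds.
The 5-membered ring with one N–H has a continuous p-orbital overlap around the ring; 2 ring double bonds (4 π electrons) plus a heteroatom lone pair (2) give 6 π electrons. 6 = 4(1)+2, so it is aromatic (pyrrole).
The fused 6/5-membered bicyclic (with one oxygen) is a single π system with 9 sp² atoms and 10 π electrons from ring double bonds plus a heteroatom lone pair. 10 = 4(2)+2, so the system is aromatic and both rings count as aromatic (benzofuran).
The 6-membered ring with one nitrogen is planar and fully conjugated; 3 ring double bonds give 6 π electrons. That satisfies 4n+2 with n=1, so it is aromatic (pyridine).
The 4-membered ring has only sp² ring atoms; a planar conformation would have a fully conjugated π system of 4 electrons. But 4 = 4(1), which is 4n not 4n+2, so it is not aromatic (cyclobutadiene) — cyclobutadiene is antiaromatic and distorts to a rectangle.
4 of the 5 rings are aromatic. Total: 4.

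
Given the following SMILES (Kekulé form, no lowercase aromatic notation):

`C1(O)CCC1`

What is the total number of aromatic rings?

The SMILES encodes a four-membered saturated carbon ring.
The 4-membered ring has only sp³ atoms, so it is not fully conjugated — not aromatic (cyclobutane).

0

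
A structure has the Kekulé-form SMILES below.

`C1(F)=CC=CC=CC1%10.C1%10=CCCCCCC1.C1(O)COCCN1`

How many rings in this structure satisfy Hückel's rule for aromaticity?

The SMILES encodes a seven-membered carbon ring with three C=C double bonds and one sp³ carbon; an eight-membered carbon ring with one C=C double bond; a six-membered saturated ring with an oxygen and an N–H nitrogen at positions 1 and 4.
The 7-membered ring has one sp³ carbon, so it is not fully conjugated — not aromatic (cycloheptatriene).
The 8-membered ring has six sp³ carbons, so it is not fully conjugated — not aromatic (cyclooctene).
The 6-membered ring with one oxygen and one N–H (1,4) has only sp³ atoms, so it is not fully conjugated — not aromatic (morpholine).
None of the rings are aromatic. Total: 0.

0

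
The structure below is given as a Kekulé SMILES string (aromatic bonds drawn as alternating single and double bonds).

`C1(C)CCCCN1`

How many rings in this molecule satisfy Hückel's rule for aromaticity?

The SMILES encodes a six-membered saturated ring of five carbons and one N–H nitrogen.
The 6-membered ring with one N–H has only sp³ atoms, so it is not fully conjugated — not aromatic (piperidine).

0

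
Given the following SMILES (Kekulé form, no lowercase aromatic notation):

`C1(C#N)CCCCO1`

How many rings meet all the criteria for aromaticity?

The SMILES encodes a six-membered saturated ring of five carbons and one oxygen.
The 6-membered ring with one oxygen has only sp³ atoms, so it is not fully conjugated — not aromatic (tetrahydropyran).

0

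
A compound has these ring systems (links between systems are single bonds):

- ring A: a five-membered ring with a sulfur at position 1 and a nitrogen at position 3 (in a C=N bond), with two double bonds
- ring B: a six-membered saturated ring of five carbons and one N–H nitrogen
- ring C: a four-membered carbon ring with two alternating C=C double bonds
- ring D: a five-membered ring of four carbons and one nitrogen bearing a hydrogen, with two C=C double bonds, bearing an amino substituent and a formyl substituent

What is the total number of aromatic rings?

2

Ring A has a continuous p-orbital overlap around the ring; 2 ring double bonds (4 π electrons) plus a heteroatom lone pair (2) give 6 π electrons. 6 = 4(1)+2, so ring A is aromatic (thiazole).
Ring B has only sp³ atoms, so it is not fully conjugated — not aromatic (piperidine).
Ring C has only sp² ring atoms; a planar conformation would have a fully conjugated π system of 4 electrons. But 4 = 4(1), which is 4n not 4n+2, so ring C is not aromatic (cyclobutadiene) — cyclobutadiene is antiaromatic and distorts to a rectangle.
Ring D is planar and fully conjugated; 2 ring double bonds (4 π electrons) plus a heteroatom lone pair (2) give 6 π electrons. 6 = 4(1)+2, so ring D is aromatic (pyrrole).
Aromatic: A, D. Total: 2.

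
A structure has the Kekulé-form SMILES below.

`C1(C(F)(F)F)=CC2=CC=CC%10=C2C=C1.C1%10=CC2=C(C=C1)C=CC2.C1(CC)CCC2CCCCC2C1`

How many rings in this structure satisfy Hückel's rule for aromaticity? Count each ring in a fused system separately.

3

The SMILES encodes two fused six-membered carbon rings, each with three alternating C=C double bonds; a six-membered carbon ring with three alternating C=C double bonds, fused to a five-membered carbon ring containing one C=C double bond and one sp³ carbon; two fused six-membered saturated carbon rings.
The fused 6/6-membered bicyclic is a single π system with 10 sp² atoms and 10 π electrons from ring double bonds. 10 = 4(2)+2, so the system is aromatic and both rings count as aromatic (naphthalene).
The 6-membered ring is planar and fully conjugated; 3 ring double bonds give 6 π electrons. 6 = 4(1)+2, so it is aromatic (benzene ring).
The 5-membered ring has one sp³ carbon, so it is not fully conjugated — not aromatic (cyclopentene ring).
The second 6-membered ring has only sp³ atoms, so it is not fully conjugated — not aromatic (cyclohexane ring).
The third 6-membered ring has only sp³ atoms, so it is not fully conjugated — not aromatic (cyclohexane ring).
3 of the 6 rings are aromatic. Total: 3.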